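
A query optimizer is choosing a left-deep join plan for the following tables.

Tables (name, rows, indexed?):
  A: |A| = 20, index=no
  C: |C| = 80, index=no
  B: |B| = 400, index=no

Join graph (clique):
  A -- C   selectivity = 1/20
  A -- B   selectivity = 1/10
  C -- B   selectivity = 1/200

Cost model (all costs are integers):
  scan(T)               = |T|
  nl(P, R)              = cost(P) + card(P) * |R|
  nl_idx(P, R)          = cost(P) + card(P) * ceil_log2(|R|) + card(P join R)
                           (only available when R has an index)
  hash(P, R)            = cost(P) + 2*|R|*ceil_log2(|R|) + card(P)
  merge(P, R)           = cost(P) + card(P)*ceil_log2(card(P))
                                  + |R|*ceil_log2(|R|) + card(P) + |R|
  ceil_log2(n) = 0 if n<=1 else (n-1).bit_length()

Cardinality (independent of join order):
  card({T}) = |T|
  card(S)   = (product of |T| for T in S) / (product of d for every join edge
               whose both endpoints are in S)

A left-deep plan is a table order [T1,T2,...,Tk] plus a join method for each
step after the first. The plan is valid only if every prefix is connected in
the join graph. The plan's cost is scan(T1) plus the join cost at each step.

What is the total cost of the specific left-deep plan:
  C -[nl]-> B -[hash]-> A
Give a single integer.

32440

step 1: scan C: cost=80, card=80
step 2: join B via nl
    card(P join B) = 80*400/(200) = 160
    cost = 80 + 80*400 = 32080
step 3: join A via hash
    card(P join A) = 160*20/(20*10) = 16
    cost = 32080 + 2*20*5 + 160 = 32440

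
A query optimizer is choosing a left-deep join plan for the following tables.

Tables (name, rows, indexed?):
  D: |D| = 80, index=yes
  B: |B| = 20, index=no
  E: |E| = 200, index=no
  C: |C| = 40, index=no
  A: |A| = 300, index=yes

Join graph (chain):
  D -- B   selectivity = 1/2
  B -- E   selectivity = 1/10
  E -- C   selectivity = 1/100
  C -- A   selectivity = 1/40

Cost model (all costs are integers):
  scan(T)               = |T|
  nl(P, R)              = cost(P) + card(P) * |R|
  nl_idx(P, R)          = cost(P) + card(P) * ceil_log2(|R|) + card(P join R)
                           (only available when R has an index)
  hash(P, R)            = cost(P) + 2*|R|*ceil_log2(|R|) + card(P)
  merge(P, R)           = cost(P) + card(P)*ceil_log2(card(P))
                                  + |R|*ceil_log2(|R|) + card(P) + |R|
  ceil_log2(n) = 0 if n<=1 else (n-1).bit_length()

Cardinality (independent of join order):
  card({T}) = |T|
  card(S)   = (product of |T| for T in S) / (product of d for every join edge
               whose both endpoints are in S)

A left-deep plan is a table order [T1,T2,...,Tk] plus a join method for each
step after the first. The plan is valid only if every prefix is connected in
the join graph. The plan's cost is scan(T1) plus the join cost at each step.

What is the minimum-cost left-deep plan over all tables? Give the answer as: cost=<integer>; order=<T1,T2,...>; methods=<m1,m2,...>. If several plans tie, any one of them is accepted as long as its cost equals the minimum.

Selinger DP (subsets sized 1..n):
  {D}: scan cost=80, card=80
  {B}: scan cost=20, card=20
  {E}: scan cost=200, card=200
  {C}: scan cost=40, card=40
  {A}: scan cost=300, card=300
  {BD}: card=800; try (B,hash)→360, (D,merge)→780, (B,merge)→840, (D,nl_idx)→960, (D,hash)→1160, (D,nl)→1620 …(+1); best=360 via (B,hash)
  {BE}: card=400; try (B,hash)→600, (E,merge)→1940, (B,merge)→2120, (E,hash)→3240, (E,nl)→4020, (B,nl)→4200; best=600 via (B,hash)
  {CE}: card=80; try (C,hash)→880, (E,merge)→2120, (C,merge)→2280, (E,hash)→3280, (E,nl)→8040, (C,nl)→8200; best=880 via (C,hash)
  {AC}: card=300; try (A,nl_idx)→700, (C,hash)→1080, (A,merge)→3320, (C,merge)→3580, (A,hash)→5480, (A,nl)→12040 …(+1); best=700 via (A,nl_idx)
  {BDE}: card=16000; try (D,hash)→2120, (E,hash)→4360, (D,merge)→5240, (E,merge)→10960, (D,nl_idx)→19400, (D,nl)→32600 …(+1); best=2120 via (D,hash)
  {BCE}: card=160; try (B,hash)→1160, (C,hash)→1480, (B,merge)→1640, (B,nl)→2480, (C,merge)→4880, (C,nl)→16600; best=1160 via (B,hash)
  {ACE}: card=600; try (A,nl_idx)→2200, (E,hash)→4200, (A,merge)→4520, (E,merge)→5500, (A,hash)→6360, (A,nl)→24880 …(+1); best=2200 via (A,nl_idx)
  {BCDE}: card=6400; try (D,hash)→2440, (D,merge)→3240, (D,nl_idx)→8680, (D,nl)→13960, (C,hash)→18600, (C,merge)→242400 …(+1); best=2440 via (D,hash)
  {ABCE}: card=1200; try (B,hash)→3000, (A,nl_idx)→3800, (A,merge)→5600, (A,hash)→6720, (B,merge)→8920, (B,nl)→14200 …(+1); best=3000 via (B,hash)
  {ABCDE}: card=48000; try (D,hash)→5320, (A,hash)→14240, (D,merge)→18040, (D,nl_idx)→59400, (A,merge)→95040, (D,nl)→99000 …(+2); best=5320 via (D,hash)

cost=5320; order=E,C,A,B,D; methods=hash,nl_idx,hash,hash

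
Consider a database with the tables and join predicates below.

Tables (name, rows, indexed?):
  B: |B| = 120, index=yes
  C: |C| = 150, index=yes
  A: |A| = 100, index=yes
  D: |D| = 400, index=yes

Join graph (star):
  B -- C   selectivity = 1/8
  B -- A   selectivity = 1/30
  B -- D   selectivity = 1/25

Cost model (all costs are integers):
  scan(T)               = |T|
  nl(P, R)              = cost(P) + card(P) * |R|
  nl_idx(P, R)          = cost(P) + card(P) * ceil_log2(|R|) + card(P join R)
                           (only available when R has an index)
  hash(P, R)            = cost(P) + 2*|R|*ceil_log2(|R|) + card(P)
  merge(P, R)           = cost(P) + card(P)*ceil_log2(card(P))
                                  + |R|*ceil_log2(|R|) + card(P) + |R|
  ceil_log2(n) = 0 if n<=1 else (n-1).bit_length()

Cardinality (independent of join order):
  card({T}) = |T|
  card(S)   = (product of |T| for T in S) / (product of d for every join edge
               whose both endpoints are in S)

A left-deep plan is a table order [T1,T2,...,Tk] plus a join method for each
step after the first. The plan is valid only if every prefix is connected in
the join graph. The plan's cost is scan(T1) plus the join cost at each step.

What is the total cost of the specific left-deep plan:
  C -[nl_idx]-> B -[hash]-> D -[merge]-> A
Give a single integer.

step 1: scan C: cost=150, card=150
step 2: join B via nl_idx
    card(P join B) = 150*120/(8) = 2250
    cost = 150 + 150*7 + 2250 = 3450
step 3: join D via hash
    card(P join D) = 2250*400/(25) = 36000
    cost = 3450 + 2*400*9 + 2250 = 12900
step 4: join A via merge
    card(P join A) = 36000*100/(30) = 120000
    cost = 12900 + 36000*16 + 100*7 + 36000 + 100 = 625700

625700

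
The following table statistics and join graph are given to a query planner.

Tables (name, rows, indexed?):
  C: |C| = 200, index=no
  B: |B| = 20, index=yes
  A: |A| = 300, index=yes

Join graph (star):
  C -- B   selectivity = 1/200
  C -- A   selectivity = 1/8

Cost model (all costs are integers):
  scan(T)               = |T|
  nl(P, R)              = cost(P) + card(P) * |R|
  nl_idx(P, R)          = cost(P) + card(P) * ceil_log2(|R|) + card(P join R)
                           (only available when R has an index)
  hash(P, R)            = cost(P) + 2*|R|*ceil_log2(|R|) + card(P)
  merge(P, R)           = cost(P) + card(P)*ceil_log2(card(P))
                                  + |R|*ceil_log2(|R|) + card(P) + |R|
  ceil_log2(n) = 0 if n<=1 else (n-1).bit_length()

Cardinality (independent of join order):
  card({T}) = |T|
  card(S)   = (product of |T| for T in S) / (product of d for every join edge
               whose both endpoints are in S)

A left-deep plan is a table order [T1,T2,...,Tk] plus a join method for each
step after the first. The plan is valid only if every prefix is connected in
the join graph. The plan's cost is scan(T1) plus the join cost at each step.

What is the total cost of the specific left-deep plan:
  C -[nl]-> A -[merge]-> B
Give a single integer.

165320

step 1: scan C: cost=200, card=200
step 2: join A via nl
    card(P join A) = 200*300/(8) = 7500
    cost = 200 + 200*300 = 60200
step 3: join B via merge
    card(P join B) = 7500*20/(200) = 750
    cost = 60200 + 7500*13 + 20*5 + 7500 + 20 = 165320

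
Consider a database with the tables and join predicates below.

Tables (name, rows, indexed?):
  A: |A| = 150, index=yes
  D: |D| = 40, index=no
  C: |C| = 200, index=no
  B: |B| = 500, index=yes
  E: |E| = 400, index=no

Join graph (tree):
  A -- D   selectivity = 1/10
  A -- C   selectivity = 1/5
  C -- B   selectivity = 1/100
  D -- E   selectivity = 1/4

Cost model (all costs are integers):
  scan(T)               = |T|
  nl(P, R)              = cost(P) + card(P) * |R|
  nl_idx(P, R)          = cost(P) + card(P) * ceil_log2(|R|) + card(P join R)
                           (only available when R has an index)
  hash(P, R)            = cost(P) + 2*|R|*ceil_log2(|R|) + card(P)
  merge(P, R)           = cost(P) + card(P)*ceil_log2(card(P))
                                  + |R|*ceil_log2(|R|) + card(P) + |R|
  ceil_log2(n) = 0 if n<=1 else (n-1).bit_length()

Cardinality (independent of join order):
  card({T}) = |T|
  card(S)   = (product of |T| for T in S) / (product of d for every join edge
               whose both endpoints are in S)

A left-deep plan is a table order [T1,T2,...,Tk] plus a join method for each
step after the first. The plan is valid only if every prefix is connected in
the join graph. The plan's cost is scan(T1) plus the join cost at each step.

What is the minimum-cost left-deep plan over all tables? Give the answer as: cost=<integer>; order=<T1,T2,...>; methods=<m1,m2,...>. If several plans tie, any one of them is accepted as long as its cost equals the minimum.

cost=164080; order=C,B,A,D,E; methods=nl_idx,hash,hash,hash

Selinger DP (subsets sized 1..n):
  {A}: scan cost=150, card=150
  {D}: scan cost=40, card=40
  {C}: scan cost=200, card=200
  {B}: scan cost=500, card=500
  {E}: scan cost=400, card=400
  {AD}: card=600; try (D,hash)→780, (A,nl_idx)→960, (A,merge)→1670, (D,merge)→1780, (A,hash)→2480, (A,nl)→6040 …(+1); best=780 via (D,hash)
  {AC}: card=6000; try (A,hash)→2800, (C,merge)→3300, (A,merge)→3350, (C,hash)→3500, (A,nl_idx)→7800, (C,nl)→30150 …(+1); best=2800 via (A,hash)
  {DE}: card=4000; try (D,hash)→1280, (E,merge)→4320, (D,merge)→4680, (E,hash)→7280, (E,nl)→16040, (D,nl)→16400; best=1280 via (D,hash)
  {BC}: card=1000; try (B,nl_idx)→3000, (C,hash)→4200, (B,merge)→7000, (C,merge)→7300, (B,hash)→9400, (B,nl)→100200 …(+1); best=3000 via (B,nl_idx)
  {ACD}: card=24000; try (C,hash)→4580, (C,merge)→9180, (D,hash)→9280, (D,merge)→87080, (C,nl)→120780, (D,nl)→242800; best=4580 via (C,hash)
  {ADE}: card=60000; try (A,hash)→7680, (E,hash)→8580, (E,merge)→11380, (A,merge)→54630, (A,nl_idx)→93280, (E,nl)→240780 …(+1); best=7680 via (A,hash)
  {ABC}: card=30000; try (A,hash)→6400, (A,merge)→15350, (B,hash)→17800, (A,nl_idx)→41000, (B,nl_idx)→86800, (B,merge)→91800 …(+2); best=6400 via (A,hash)
  {ABCD}: card=120000; try (D,hash)→36880, (B,hash)→37580, (B,nl_idx)→340580, (B,merge)→393580, (D,merge)→486680, (D,nl)→1206400 …(+1); best=36880 via (D,hash)
  {ACDE}: card=2400000; try (E,hash)→35780, (C,hash)→70880, (E,merge)→392580, (C,merge)→1029480, (E,nl)→9604580, (C,nl)→12007680; best=35780 via (E,hash)
  {ABCDE}: card=12000000; try (E,hash)→164080, (E,merge)→2200880, (B,hash)→2444780, (B,nl_idx)→33635780, (E,nl)→48036880, (B,merge)→55240780 …(+1); best=164080 via (E,hash)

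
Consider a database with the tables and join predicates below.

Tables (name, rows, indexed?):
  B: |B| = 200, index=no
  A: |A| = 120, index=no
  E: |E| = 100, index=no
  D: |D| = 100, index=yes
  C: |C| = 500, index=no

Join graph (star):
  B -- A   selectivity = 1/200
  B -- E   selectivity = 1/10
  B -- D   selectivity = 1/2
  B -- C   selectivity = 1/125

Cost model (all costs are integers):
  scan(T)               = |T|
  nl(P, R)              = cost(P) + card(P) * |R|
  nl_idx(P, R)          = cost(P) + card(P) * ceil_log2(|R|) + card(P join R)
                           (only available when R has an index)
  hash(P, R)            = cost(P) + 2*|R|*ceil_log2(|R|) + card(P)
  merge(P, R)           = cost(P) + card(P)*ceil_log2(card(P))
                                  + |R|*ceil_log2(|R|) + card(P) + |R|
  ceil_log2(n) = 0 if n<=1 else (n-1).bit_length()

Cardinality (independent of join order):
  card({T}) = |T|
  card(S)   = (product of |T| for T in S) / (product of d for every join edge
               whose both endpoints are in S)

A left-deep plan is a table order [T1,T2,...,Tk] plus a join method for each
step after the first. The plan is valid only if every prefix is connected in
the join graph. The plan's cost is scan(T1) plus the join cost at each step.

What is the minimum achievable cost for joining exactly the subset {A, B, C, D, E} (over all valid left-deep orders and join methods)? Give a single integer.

14760

Selinger DP over subsets of {A,B,C,D,E}:
  {B}: scan cost=200, card=200
  {A}: scan cost=120, card=120
  {E}: scan cost=100, card=100
  {D}: scan cost=100, card=100
  {C}: scan cost=500, card=500
  {AB}: card=120; try (A,hash)→2080, (B,merge)→2880, (A,merge)→2960, (B,hash)→3440, (B,nl)→24120, (A,nl)→24200; best=2080 via (A,hash)
  {BE}: card=2000; try (E,hash)→1800, (B,merge)→2700, (E,merge)→2800, (B,hash)→3400, (B,nl)→20100, (E,nl)→20200; best=1800 via (E,hash)
  {BD}: card=10000; try (D,hash)→1800, (B,merge)→2700, (D,merge)→2800, (B,hash)→3400, (D,nl_idx)→11600, (B,nl)→20100 …(+1); best=1800 via (D,hash)
  {BC}: card=800; try (B,hash)→4200, (C,merge)→7000, (B,merge)→7300, (C,hash)→9400, (C,nl)→100200, (B,nl)→100500; best=4200 via (B,hash)
  {ABE}: card=1200; try (E,hash)→3600, (E,merge)→3840, (A,hash)→5480, (E,nl)→14080, (A,merge)→26760, (A,nl)→241800; best=3600 via (E,hash)
  {ABD}: card=6000; try (D,hash)→3600, (D,merge)→3840, (D,nl_idx)→8920, (A,hash)→13480, (D,nl)→14080, (A,merge)→152760 …(+1); best=3600 via (D,hash)
  {ABC}: card=480; try (A,hash)→6680, (C,merge)→8040, (C,hash)→11200, (A,merge)→13960, (C,nl)→62080, (A,nl)→100200; best=6680 via (A,hash)
  {BDE}: card=100000; try (D,hash)→5200, (E,hash)→13200, (D,merge)→26600, (D,nl_idx)→115800, (E,merge)→152600, (D,nl)→201800 …(+1); best=5200 via (D,hash)
  {BCE}: card=8000; try (E,hash)→6400, (C,hash)→12800, (E,merge)→13800, (C,merge)→30800, (E,nl)→84200, (C,nl)→1001800; best=6400 via (E,hash)
  {BCD}: card=40000; try (D,hash)→6400, (D,merge)→13800, (C,hash)→20800, (D,nl_idx)→49800, (D,nl)→84200, (C,merge)→156800 …(+1); best=6400 via (D,hash)
  {ABDE}: card=60000; try (D,hash)→6200, (E,hash)→11000, (D,merge)→18800, (D,nl_idx)→72000, (E,merge)→88400, (A,hash)→106880 …(+4); best=6200 via (D,hash)
  {ABCE}: card=4800; try (E,hash)→8560, (E,merge)→12280, (C,hash)→13800, (A,hash)→16080, (C,merge)→23000, (E,nl)→54680 …(+3); best=8560 via (E,hash)
  {ABCD}: card=24000; try (D,hash)→8560, (D,merge)→12280, (C,hash)→18600, (D,nl_idx)→34040, (A,hash)→48080, (D,nl)→54680 …(+4); best=8560 via (D,hash)
  {BCDE}: card=400000; try (D,hash)→15800, (E,hash)→47800, (C,hash)→114200, (D,merge)→119200, (D,nl_idx)→462400, (E,merge)→687200 …(+4); best=15800 via (D,hash)
  {ABCDE}: card=240000; try (D,hash)→14760, (E,hash)→33960, (C,hash)→75200, (D,merge)→76560, (D,nl_idx)→282160, (E,merge)→393360 …(+7); best=14760 via (D,hash)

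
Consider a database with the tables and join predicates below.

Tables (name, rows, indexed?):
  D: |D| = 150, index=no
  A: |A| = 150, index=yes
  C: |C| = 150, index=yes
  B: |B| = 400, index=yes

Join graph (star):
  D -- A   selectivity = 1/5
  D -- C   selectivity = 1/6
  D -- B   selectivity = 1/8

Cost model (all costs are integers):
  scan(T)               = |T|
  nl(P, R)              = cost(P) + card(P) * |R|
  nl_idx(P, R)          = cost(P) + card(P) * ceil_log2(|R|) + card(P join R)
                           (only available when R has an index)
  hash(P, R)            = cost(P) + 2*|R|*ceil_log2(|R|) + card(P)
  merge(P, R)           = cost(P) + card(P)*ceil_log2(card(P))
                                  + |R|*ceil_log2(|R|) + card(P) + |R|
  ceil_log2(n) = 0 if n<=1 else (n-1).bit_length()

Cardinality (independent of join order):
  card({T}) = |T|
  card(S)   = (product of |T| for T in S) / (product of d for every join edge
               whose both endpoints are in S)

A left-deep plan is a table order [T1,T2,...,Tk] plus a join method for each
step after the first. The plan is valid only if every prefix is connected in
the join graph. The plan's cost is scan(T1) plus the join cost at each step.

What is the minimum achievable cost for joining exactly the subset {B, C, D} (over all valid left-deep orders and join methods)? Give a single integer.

13100

Selinger DP over subsets of {B,C,D}:
  {D}: scan cost=150, card=150
  {C}: scan cost=150, card=150
  {B}: scan cost=400, card=400
  {CD}: card=3750; try (D,hash)→2700, (C,hash)→2700, (D,merge)→2850, (C,merge)→2850, (C,nl_idx)→5100, (D,nl)→22650 …(+1); best=2700 via (D,hash)
  {BD}: card=7500; try (D,hash)→3200, (B,merge)→5500, (D,merge)→5750, (B,hash)→7500, (B,nl_idx)→9000, (B,nl)→60150 …(+1); best=3200 via (D,hash)
  {BCD}: card=187500; try (C,hash)→13100, (B,hash)→13650, (B,merge)→55450, (C,merge)→109550, (B,nl_idx)→223950, (C,nl_idx)→250700 …(+2); best=13100 via (C,hash)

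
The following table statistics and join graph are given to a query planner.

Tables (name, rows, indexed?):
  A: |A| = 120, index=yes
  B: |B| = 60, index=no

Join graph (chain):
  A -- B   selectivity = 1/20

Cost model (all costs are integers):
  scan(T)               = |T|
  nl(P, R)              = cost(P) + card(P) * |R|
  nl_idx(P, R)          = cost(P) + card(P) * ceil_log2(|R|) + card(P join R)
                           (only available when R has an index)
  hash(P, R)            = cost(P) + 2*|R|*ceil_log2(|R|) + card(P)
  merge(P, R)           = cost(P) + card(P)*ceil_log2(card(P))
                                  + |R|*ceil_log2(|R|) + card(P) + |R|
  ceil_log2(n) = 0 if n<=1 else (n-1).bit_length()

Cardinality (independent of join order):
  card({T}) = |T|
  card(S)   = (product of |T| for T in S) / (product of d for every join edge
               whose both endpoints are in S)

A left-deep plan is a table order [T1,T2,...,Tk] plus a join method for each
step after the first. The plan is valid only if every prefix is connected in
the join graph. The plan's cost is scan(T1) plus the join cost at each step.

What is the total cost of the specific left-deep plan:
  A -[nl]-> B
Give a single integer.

7320

step 1: scan A: cost=120, card=120
step 2: join B via nl
    card(P join B) = 120*60/(20) = 360
    cost = 120 + 120*60 = 7320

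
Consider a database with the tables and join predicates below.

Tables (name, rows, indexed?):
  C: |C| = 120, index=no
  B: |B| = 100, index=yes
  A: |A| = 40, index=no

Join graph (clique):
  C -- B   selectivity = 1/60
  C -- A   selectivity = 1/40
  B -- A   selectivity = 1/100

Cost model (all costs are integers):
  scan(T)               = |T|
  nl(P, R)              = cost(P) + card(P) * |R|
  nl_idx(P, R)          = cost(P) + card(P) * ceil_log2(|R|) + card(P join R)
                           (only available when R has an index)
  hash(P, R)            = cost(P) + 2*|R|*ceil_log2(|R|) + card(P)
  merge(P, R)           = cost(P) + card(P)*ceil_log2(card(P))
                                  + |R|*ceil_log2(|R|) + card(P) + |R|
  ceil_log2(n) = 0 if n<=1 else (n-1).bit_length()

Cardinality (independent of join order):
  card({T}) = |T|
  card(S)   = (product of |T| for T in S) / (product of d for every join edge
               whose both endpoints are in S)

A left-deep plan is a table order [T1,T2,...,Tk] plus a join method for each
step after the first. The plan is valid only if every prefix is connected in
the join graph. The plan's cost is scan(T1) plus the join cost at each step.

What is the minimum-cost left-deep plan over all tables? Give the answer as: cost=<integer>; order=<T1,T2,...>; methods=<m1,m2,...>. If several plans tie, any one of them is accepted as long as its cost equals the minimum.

Selinger DP (subsets sized 1..n):
  {C}: scan cost=120, card=120
  {B}: scan cost=100, card=100
  {A}: scan cost=40, card=40
  {BC}: card=200; try (B,nl_idx)→1160, (B,hash)→1640, (C,merge)→1860, (C,hash)→1880, (B,merge)→1880, (C,nl)→12100 …(+1); best=1160 via (B,nl_idx)
  {AC}: card=120; try (A,hash)→720, (C,merge)→1280, (A,merge)→1360, (C,hash)→1760, (C,nl)→4840, (A,nl)→4920; best=720 via (A,hash)
  {AB}: card=40; try (B,nl_idx)→360, (A,hash)→680, (B,merge)→1120, (A,merge)→1180, (B,hash)→1480, (B,nl)→4040 …(+1); best=360 via (B,nl_idx)
  {ABC}: card=2; try (B,nl_idx)→1562, (C,merge)→1600, (A,hash)→1840, (C,hash)→2080, (B,hash)→2240, (B,merge)→2480 …(+4); best=1562 via (B,nl_idx)

cost=1562; order=C,A,B; methods=hash,nl_idx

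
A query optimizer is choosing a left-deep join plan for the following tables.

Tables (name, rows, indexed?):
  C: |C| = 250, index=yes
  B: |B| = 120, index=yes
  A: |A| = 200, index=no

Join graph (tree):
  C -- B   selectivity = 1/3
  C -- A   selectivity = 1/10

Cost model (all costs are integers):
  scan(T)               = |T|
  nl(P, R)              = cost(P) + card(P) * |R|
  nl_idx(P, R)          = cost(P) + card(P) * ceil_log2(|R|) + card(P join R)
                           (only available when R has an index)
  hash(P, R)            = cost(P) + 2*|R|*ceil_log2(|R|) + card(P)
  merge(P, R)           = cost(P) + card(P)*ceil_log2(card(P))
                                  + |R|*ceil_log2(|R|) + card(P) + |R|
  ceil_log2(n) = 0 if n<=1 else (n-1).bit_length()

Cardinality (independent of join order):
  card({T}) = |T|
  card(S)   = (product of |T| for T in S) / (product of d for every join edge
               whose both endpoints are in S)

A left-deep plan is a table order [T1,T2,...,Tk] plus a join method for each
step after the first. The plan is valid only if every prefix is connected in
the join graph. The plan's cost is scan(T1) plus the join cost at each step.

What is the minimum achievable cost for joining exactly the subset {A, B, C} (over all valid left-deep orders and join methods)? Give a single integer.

Selinger DP over subsets of {A,B,C}:
  {C}: scan cost=250, card=250
  {B}: scan cost=120, card=120
  {A}: scan cost=200, card=200
  {BC}: card=10000; try (B,hash)→2180, (C,merge)→3330, (B,merge)→3460, (C,hash)→4240, (C,nl_idx)→11080, (B,nl_idx)→12000 …(+2); best=2180 via (B,hash)
  {AC}: card=5000; try (A,hash)→3700, (C,merge)→4250, (A,merge)→4300, (C,hash)→4400, (C,nl_idx)→6800, (C,nl)→50200 …(+1); best=3700 via (A,hash)
  {ABC}: card=200000; try (B,hash)→10380, (A,hash)→15380, (B,merge)→74660, (A,merge)→153980, (B,nl_idx)→238700, (B,nl)→603700 …(+1); best=10380 via (B,hash)

10380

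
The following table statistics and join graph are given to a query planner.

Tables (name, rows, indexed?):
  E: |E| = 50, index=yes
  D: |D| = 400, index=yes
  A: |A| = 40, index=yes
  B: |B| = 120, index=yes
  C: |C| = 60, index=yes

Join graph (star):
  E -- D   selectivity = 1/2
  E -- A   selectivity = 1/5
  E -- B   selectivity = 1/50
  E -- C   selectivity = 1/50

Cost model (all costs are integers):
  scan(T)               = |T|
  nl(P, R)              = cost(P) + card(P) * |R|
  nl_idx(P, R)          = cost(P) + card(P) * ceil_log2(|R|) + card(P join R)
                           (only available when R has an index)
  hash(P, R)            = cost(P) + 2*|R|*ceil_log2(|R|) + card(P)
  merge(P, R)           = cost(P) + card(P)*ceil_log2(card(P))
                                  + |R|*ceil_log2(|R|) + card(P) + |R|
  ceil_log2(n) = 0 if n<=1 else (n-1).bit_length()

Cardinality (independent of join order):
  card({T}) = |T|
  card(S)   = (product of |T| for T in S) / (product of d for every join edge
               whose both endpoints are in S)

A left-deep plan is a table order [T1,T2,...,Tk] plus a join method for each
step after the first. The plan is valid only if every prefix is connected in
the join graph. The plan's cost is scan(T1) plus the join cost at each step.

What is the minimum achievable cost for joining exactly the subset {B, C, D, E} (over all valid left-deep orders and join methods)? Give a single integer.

Selinger DP over subsets of {B,C,D,E}:
  {E}: scan cost=50, card=50
  {D}: scan cost=400, card=400
  {B}: scan cost=120, card=120
  {C}: scan cost=60, card=60
  {DE}: card=10000; try (E,hash)→1400, (D,merge)→4400, (E,merge)→4750, (D,hash)→7300, (D,nl_idx)→10500, (E,nl_idx)→12800 …(+2); best=1400 via (E,hash)
  {BE}: card=120; try (B,nl_idx)→520, (E,hash)→840, (E,nl_idx)→960, (B,merge)→1360, (E,merge)→1430, (B,hash)→1780 …(+2); best=520 via (B,nl_idx)
  {CE}: card=60; try (C,nl_idx)→410, (E,nl_idx)→480, (E,hash)→720, (C,hash)→820, (C,merge)→820, (E,merge)→830 …(+2); best=410 via (C,nl_idx)
  {BDE}: card=24000; try (D,merge)→5480, (D,hash)→7840, (B,hash)→13080, (D,nl_idx)→25600, (D,nl)→48520, (B,nl_idx)→95400 …(+2); best=5480 via (D,merge)
  {CDE}: card=12000; try (D,merge)→4830, (D,hash)→7670, (C,hash)→12120, (D,nl_idx)→12950, (D,nl)→24410, (C,nl_idx)→73400 …(+2); best=4830 via (D,merge)
  {BCE}: card=144; try (B,nl_idx)→974, (C,hash)→1360, (C,nl_idx)→1384, (B,merge)→1790, (C,merge)→1900, (B,hash)→2150 …(+2); best=974 via (B,nl_idx)
  {BCDE}: card=28800; try (D,merge)→6270, (D,hash)→8318, (B,hash)→18510, (C,hash)→30200, (D,nl_idx)→31070, (D,nl)→58574 …(+6); best=6270 via (D,merge)

6270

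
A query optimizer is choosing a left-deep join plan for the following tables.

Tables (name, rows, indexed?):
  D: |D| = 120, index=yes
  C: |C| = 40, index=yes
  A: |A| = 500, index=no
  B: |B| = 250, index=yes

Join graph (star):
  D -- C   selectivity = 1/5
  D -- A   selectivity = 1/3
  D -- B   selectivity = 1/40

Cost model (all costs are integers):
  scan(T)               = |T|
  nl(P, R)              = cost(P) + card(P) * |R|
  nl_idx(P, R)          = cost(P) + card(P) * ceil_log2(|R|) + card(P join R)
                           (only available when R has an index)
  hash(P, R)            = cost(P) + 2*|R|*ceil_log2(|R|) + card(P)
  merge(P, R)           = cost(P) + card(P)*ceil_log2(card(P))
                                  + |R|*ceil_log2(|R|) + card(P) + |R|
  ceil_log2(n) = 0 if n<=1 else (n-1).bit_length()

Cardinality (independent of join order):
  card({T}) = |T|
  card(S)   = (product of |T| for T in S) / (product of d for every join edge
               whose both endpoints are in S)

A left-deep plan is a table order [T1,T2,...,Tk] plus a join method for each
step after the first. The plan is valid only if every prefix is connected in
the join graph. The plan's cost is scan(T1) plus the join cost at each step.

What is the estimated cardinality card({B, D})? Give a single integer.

750

Tables in S: B(250), D(120)
Edges inside S: D-B(d=40)
numerator = 250 * 120 = 30000
denominator = 40 = 40
card(S) = 30000 / 40 = 750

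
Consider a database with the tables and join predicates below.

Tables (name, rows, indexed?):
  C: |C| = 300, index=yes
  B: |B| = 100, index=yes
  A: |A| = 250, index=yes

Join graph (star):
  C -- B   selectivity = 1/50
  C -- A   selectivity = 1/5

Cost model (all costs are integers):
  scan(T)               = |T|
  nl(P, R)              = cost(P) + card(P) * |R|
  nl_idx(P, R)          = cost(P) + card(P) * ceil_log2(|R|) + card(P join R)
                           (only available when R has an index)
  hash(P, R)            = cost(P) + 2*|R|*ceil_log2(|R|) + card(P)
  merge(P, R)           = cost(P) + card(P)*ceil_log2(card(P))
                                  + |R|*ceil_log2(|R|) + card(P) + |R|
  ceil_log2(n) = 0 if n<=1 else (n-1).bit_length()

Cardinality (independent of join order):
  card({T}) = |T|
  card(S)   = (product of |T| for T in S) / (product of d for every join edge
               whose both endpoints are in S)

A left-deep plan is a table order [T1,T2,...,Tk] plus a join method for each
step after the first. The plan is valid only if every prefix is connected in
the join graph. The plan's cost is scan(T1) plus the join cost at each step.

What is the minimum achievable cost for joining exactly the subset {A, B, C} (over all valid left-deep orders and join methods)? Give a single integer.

6200

Selinger DP over subsets of {A,B,C}:
  {C}: scan cost=300, card=300
  {B}: scan cost=100, card=100
  {A}: scan cost=250, card=250
  {BC}: card=600; try (C,nl_idx)→1600, (B,hash)→2000, (B,nl_idx)→3000, (C,merge)→3900, (B,merge)→4100, (C,hash)→5600 …(+2); best=1600 via (C,nl_idx)
  {AC}: card=15000; try (A,hash)→4600, (C,merge)→5500, (A,merge)→5550, (C,hash)→5900, (C,nl_idx)→17500, (A,nl_idx)→17700 …(+2); best=4600 via (A,hash)
  {ABC}: card=30000; try (A,hash)→6200, (A,merge)→10450, (B,hash)→21000, (A,nl_idx)→36400, (B,nl_idx)→139600, (A,nl)→151600 …(+2); best=6200 via (A,hash)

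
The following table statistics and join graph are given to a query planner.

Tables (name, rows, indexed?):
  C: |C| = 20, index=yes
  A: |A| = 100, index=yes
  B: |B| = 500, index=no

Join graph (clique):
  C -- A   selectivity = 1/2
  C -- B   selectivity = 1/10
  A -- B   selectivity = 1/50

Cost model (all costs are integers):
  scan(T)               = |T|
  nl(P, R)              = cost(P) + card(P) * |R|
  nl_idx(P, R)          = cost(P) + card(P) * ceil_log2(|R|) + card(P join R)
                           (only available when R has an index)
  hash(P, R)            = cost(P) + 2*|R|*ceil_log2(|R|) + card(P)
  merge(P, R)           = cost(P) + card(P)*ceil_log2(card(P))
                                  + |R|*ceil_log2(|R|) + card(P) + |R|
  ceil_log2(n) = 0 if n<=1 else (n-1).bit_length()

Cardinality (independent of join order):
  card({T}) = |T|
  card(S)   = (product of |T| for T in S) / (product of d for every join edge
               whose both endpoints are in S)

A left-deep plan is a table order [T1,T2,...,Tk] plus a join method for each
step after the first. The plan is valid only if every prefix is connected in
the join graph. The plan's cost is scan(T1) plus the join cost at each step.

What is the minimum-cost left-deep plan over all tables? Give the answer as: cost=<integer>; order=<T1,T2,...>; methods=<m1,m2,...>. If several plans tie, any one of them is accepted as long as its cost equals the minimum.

Selinger DP (subsets sized 1..n):
  {C}: scan cost=20, card=20
  {A}: scan cost=100, card=100
  {B}: scan cost=500, card=500
  {AC}: card=1000; try (C,hash)→400, (A,merge)→940, (C,merge)→1020, (A,nl_idx)→1160, (A,hash)→1440, (C,nl_idx)→1600 …(+2); best=400 via (C,hash)
  {BC}: card=1000; try (C,hash)→1200, (C,nl_idx)→4000, (B,merge)→5140, (C,merge)→5620, (B,hash)→9040, (B,nl)→10020 …(+1); best=1200 via (C,hash)
  {AB}: card=1000; try (A,hash)→2400, (A,nl_idx)→5000, (B,merge)→5900, (A,merge)→6300, (B,hash)→9200, (B,nl)→50100 …(+1); best=2400 via (A,hash)
  {ABC}: card=1000; try (C,hash)→3600, (A,hash)→3600, (C,nl_idx)→8400, (A,nl_idx)→9200, (B,hash)→10400, (A,merge)→13000 …(+5); best=3600 via (C,hash)

cost=3600; order=B,A,C; methods=hash,hash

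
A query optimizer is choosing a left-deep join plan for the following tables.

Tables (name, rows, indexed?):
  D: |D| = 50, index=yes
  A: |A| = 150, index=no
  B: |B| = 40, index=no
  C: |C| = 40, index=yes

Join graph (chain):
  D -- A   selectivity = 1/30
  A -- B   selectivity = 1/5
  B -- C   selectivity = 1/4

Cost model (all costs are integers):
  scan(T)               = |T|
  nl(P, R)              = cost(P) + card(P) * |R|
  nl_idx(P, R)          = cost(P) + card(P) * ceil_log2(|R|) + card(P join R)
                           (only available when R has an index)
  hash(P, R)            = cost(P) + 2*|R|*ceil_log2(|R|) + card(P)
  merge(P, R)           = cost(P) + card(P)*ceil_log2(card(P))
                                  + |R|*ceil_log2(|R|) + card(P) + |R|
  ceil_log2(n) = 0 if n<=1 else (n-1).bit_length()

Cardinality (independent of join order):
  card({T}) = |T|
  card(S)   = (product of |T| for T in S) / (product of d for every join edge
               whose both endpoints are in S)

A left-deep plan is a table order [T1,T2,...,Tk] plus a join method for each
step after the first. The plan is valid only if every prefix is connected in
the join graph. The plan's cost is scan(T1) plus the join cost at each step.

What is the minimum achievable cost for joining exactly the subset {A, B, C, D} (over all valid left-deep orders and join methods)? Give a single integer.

4110

Selinger DP over subsets of {A,B,C,D}:
  {D}: scan cost=50, card=50
  {A}: scan cost=150, card=150
  {B}: scan cost=40, card=40
  {C}: scan cost=40, card=40
  {AD}: card=250; try (D,hash)→900, (D,nl_idx)→1300, (A,merge)→1750, (D,merge)→1850, (A,hash)→2500, (A,nl)→7550 …(+1); best=900 via (D,hash)
  {AB}: card=1200; try (B,hash)→780, (A,merge)→1670, (B,merge)→1780, (A,hash)→2480, (A,nl)→6040, (B,nl)→6150; best=780 via (B,hash)
  {BC}: card=400; try (C,hash)→560, (B,hash)→560, (C,merge)→600, (B,merge)→600, (C,nl_idx)→680, (C,nl)→1640 …(+1); best=560 via (C,hash)
  {ABD}: card=2000; try (B,hash)→1630, (D,hash)→2580, (B,merge)→3430, (D,nl_idx)→9980, (B,nl)→10900, (D,merge)→15530 …(+1); best=1630 via (B,hash)
  {ABC}: card=12000; try (C,hash)→2460, (A,hash)→3360, (A,merge)→5910, (C,merge)→15460, (C,nl_idx)→19980, (C,nl)→48780 …(+1); best=2460 via (C,hash)
  {ABCD}: card=20000; try (C,hash)→4110, (D,hash)→15060, (C,merge)→25910, (C,nl_idx)→33630, (C,nl)→81630, (D,nl_idx)→94460 …(+2); best=4110 via (C,hash)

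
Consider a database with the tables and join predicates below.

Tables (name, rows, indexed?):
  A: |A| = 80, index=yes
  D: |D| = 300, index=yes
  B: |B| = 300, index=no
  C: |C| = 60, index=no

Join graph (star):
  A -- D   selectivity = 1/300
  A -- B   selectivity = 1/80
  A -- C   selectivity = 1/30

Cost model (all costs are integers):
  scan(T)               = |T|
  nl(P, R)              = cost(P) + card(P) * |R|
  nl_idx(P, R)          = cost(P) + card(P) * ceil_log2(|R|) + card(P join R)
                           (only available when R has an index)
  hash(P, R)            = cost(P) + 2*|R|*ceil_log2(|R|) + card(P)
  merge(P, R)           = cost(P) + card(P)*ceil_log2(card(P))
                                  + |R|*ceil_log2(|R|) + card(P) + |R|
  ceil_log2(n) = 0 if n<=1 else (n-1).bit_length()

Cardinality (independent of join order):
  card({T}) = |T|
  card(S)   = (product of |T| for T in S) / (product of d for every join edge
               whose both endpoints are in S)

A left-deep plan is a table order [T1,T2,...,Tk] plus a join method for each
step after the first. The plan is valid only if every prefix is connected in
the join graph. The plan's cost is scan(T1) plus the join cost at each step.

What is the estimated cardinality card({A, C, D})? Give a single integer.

160

Tables in S: A(80), C(60), D(300)
Edges inside S: A-D(d=300), A-C(d=30)
numerator = 80 * 60 * 300 = 1440000
denominator = 300 * 30 = 9000
card(S) = 1440000 / 9000 = 160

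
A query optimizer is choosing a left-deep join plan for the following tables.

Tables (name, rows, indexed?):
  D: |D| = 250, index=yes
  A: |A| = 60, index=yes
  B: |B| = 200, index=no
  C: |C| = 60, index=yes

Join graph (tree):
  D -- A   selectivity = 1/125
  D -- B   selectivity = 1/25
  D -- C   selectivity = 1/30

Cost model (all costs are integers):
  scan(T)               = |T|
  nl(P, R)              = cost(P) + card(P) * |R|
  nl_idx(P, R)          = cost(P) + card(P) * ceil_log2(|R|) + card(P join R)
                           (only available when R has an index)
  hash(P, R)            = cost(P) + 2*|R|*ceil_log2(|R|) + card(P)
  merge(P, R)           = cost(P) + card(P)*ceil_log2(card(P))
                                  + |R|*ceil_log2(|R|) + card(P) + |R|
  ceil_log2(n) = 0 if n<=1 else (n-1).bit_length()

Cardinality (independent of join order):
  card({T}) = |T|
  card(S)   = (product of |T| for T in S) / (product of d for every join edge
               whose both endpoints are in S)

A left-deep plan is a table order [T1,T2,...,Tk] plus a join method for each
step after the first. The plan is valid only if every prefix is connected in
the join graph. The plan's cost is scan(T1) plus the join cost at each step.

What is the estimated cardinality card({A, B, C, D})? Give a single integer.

1920

Tables in S: A(60), B(200), C(60), D(250)
Edges inside S: D-A(d=125), D-B(d=25), D-C(d=30)
numerator = 60 * 200 * 60 * 250 = 180000000
denominator = 125 * 25 * 30 = 93750
card(S) = 180000000 / 93750 = 1920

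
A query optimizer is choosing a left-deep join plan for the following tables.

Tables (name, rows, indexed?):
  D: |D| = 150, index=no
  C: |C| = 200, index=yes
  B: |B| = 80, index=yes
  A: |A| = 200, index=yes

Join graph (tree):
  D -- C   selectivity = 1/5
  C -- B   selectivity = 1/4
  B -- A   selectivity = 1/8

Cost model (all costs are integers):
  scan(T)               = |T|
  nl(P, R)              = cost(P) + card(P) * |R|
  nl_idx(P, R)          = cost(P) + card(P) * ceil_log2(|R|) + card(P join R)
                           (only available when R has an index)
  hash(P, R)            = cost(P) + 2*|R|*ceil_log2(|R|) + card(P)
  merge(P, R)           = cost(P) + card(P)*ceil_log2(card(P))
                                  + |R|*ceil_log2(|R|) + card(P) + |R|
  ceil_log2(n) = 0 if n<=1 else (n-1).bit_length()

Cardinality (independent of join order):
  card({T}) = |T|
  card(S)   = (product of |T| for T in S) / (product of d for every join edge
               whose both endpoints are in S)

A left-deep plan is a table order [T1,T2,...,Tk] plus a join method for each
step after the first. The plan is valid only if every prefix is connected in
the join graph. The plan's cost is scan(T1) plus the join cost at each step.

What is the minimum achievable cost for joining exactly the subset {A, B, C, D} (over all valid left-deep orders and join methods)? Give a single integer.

Selinger DP over subsets of {A,B,C,D}:
  {D}: scan cost=150, card=150
  {C}: scan cost=200, card=200
  {B}: scan cost=80, card=80
  {A}: scan cost=200, card=200
  {CD}: card=6000; try (D,hash)→2800, (C,merge)→3300, (D,merge)→3350, (C,hash)→3500, (C,nl_idx)→7350, (C,nl)→30150 …(+1); best=2800 via (D,hash)
  {BC}: card=4000; try (B,hash)→1520, (C,merge)→2520, (B,merge)→2640, (C,hash)→3360, (C,nl_idx)→4720, (B,nl_idx)→5600 …(+2); best=1520 via (B,hash)
  {AB}: card=2000; try (B,hash)→1520, (A,merge)→2520, (B,merge)→2640, (A,nl_idx)→2720, (A,hash)→3360, (B,nl_idx)→3600 …(+2); best=1520 via (B,hash)
  {BCD}: card=120000; try (D,hash)→7920, (B,hash)→9920, (D,merge)→54870, (B,merge)→87440, (B,nl_idx)→164800, (B,nl)→482800 …(+1); best=7920 via (D,hash)
  {ABC}: card=100000; try (C,hash)→6720, (A,hash)→8720, (C,merge)→27320, (A,merge)→55320, (C,nl_idx)→117520, (A,nl_idx)→133520 …(+2); best=6720 via (C,hash)
  {ABCD}: card=3000000; try (D,hash)→109120, (A,hash)→131120, (D,merge)→1808070, (A,merge)→2169720, (A,nl_idx)→3967920, (D,nl)→15006720 …(+1); best=109120 via (D,hash)

109120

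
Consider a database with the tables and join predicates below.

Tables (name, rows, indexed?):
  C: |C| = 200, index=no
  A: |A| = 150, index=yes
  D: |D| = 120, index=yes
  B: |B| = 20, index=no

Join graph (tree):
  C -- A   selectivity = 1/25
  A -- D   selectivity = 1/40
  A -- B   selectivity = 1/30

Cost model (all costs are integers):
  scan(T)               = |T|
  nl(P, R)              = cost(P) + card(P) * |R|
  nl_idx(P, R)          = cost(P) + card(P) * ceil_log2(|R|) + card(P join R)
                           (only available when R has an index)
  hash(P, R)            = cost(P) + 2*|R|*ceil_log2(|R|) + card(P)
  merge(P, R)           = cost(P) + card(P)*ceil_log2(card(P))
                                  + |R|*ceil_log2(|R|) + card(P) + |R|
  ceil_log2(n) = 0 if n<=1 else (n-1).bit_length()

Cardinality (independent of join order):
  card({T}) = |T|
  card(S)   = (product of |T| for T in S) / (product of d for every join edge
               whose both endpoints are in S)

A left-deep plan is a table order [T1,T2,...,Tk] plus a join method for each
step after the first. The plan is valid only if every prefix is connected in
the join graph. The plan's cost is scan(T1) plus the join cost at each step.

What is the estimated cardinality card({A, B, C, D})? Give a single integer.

Tables in S: A(150), B(20), C(200), D(120)
Edges inside S: C-A(d=25), A-D(d=40), A-B(d=30)
numerator = 150 * 20 * 200 * 120 = 72000000
denominator = 25 * 40 * 30 = 30000
card(S) = 72000000 / 30000 = 2400

2400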